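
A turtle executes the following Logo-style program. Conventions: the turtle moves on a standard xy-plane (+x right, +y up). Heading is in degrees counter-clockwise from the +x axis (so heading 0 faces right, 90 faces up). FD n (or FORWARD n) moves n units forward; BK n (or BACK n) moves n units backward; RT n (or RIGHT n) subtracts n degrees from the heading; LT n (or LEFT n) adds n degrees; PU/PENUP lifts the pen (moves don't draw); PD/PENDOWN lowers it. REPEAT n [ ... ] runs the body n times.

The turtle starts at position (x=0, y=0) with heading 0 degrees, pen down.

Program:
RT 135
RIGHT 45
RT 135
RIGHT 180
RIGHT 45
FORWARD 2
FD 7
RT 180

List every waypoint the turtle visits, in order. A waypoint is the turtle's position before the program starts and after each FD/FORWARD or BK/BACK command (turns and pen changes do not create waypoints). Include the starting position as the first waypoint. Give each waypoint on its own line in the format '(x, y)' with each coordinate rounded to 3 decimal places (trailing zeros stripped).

Answer: (0, 0)
(-2, 0)
(-9, 0)

Derivation:
Executing turtle program step by step:
Start: pos=(0,0), heading=0, pen down
RT 135: heading 0 -> 225
RT 45: heading 225 -> 180
RT 135: heading 180 -> 45
RT 180: heading 45 -> 225
RT 45: heading 225 -> 180
FD 2: (0,0) -> (-2,0) [heading=180, draw]
FD 7: (-2,0) -> (-9,0) [heading=180, draw]
RT 180: heading 180 -> 0
Final: pos=(-9,0), heading=0, 2 segment(s) drawn
Waypoints (3 total):
(0, 0)
(-2, 0)
(-9, 0)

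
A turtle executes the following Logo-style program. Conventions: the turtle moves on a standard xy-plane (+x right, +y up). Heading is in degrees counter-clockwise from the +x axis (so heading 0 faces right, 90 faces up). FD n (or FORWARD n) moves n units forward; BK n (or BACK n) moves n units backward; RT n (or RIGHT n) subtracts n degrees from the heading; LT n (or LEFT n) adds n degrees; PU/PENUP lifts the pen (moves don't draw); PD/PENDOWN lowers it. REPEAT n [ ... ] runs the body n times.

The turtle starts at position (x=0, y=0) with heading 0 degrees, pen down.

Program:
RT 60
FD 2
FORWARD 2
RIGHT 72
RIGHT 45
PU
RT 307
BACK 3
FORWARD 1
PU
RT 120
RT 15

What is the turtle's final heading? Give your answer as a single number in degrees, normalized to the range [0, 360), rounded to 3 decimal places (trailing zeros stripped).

Executing turtle program step by step:
Start: pos=(0,0), heading=0, pen down
RT 60: heading 0 -> 300
FD 2: (0,0) -> (1,-1.732) [heading=300, draw]
FD 2: (1,-1.732) -> (2,-3.464) [heading=300, draw]
RT 72: heading 300 -> 228
RT 45: heading 228 -> 183
PU: pen up
RT 307: heading 183 -> 236
BK 3: (2,-3.464) -> (3.678,-0.977) [heading=236, move]
FD 1: (3.678,-0.977) -> (3.118,-1.806) [heading=236, move]
PU: pen up
RT 120: heading 236 -> 116
RT 15: heading 116 -> 101
Final: pos=(3.118,-1.806), heading=101, 2 segment(s) drawn

Answer: 101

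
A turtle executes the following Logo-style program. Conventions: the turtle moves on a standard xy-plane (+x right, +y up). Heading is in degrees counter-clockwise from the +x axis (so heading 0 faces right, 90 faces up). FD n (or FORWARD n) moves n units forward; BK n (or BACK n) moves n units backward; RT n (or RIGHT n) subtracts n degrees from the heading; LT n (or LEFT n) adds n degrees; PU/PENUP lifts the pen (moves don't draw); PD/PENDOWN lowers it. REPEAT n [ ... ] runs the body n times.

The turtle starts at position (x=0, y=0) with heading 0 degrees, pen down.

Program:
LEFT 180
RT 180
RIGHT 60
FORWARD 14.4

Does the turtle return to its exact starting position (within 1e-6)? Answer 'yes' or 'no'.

Answer: no

Derivation:
Executing turtle program step by step:
Start: pos=(0,0), heading=0, pen down
LT 180: heading 0 -> 180
RT 180: heading 180 -> 0
RT 60: heading 0 -> 300
FD 14.4: (0,0) -> (7.2,-12.471) [heading=300, draw]
Final: pos=(7.2,-12.471), heading=300, 1 segment(s) drawn

Start position: (0, 0)
Final position: (7.2, -12.471)
Distance = 14.4; >= 1e-6 -> NOT closed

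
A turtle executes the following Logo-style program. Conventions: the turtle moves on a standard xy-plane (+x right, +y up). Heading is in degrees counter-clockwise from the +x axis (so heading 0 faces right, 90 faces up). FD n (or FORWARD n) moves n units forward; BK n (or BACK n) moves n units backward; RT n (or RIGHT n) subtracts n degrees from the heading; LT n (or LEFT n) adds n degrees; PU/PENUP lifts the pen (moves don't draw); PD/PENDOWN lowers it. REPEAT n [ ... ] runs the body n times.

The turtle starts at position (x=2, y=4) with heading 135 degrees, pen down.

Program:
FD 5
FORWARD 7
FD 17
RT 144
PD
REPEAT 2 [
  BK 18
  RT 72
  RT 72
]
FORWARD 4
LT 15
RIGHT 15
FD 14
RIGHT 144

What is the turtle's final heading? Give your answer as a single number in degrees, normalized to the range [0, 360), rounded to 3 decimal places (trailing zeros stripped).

Answer: 279

Derivation:
Executing turtle program step by step:
Start: pos=(2,4), heading=135, pen down
FD 5: (2,4) -> (-1.536,7.536) [heading=135, draw]
FD 7: (-1.536,7.536) -> (-6.485,12.485) [heading=135, draw]
FD 17: (-6.485,12.485) -> (-18.506,24.506) [heading=135, draw]
RT 144: heading 135 -> 351
PD: pen down
REPEAT 2 [
  -- iteration 1/2 --
  BK 18: (-18.506,24.506) -> (-36.284,27.322) [heading=351, draw]
  RT 72: heading 351 -> 279
  RT 72: heading 279 -> 207
  -- iteration 2/2 --
  BK 18: (-36.284,27.322) -> (-20.246,35.494) [heading=207, draw]
  RT 72: heading 207 -> 135
  RT 72: heading 135 -> 63
]
FD 4: (-20.246,35.494) -> (-18.43,39.058) [heading=63, draw]
LT 15: heading 63 -> 78
RT 15: heading 78 -> 63
FD 14: (-18.43,39.058) -> (-12.075,51.532) [heading=63, draw]
RT 144: heading 63 -> 279
Final: pos=(-12.075,51.532), heading=279, 7 segment(s) drawn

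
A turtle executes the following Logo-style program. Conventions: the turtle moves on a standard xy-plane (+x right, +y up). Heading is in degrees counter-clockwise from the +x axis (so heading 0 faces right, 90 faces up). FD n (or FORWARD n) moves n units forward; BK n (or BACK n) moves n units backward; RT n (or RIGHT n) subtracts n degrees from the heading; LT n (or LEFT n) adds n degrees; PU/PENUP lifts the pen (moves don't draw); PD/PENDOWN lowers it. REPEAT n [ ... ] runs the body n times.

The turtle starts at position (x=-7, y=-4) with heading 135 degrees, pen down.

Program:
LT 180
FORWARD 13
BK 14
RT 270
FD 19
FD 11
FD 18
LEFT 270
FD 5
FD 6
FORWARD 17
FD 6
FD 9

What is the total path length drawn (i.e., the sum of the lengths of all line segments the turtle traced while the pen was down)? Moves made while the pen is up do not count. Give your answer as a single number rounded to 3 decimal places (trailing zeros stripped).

Answer: 118

Derivation:
Executing turtle program step by step:
Start: pos=(-7,-4), heading=135, pen down
LT 180: heading 135 -> 315
FD 13: (-7,-4) -> (2.192,-13.192) [heading=315, draw]
BK 14: (2.192,-13.192) -> (-7.707,-3.293) [heading=315, draw]
RT 270: heading 315 -> 45
FD 19: (-7.707,-3.293) -> (5.728,10.142) [heading=45, draw]
FD 11: (5.728,10.142) -> (13.506,17.92) [heading=45, draw]
FD 18: (13.506,17.92) -> (26.234,30.648) [heading=45, draw]
LT 270: heading 45 -> 315
FD 5: (26.234,30.648) -> (29.77,27.113) [heading=315, draw]
FD 6: (29.77,27.113) -> (34.012,22.87) [heading=315, draw]
FD 17: (34.012,22.87) -> (46.033,10.849) [heading=315, draw]
FD 6: (46.033,10.849) -> (50.276,6.607) [heading=315, draw]
FD 9: (50.276,6.607) -> (56.64,0.243) [heading=315, draw]
Final: pos=(56.64,0.243), heading=315, 10 segment(s) drawn

Segment lengths:
  seg 1: (-7,-4) -> (2.192,-13.192), length = 13
  seg 2: (2.192,-13.192) -> (-7.707,-3.293), length = 14
  seg 3: (-7.707,-3.293) -> (5.728,10.142), length = 19
  seg 4: (5.728,10.142) -> (13.506,17.92), length = 11
  seg 5: (13.506,17.92) -> (26.234,30.648), length = 18
  seg 6: (26.234,30.648) -> (29.77,27.113), length = 5
  seg 7: (29.77,27.113) -> (34.012,22.87), length = 6
  seg 8: (34.012,22.87) -> (46.033,10.849), length = 17
  seg 9: (46.033,10.849) -> (50.276,6.607), length = 6
  seg 10: (50.276,6.607) -> (56.64,0.243), length = 9
Total = 118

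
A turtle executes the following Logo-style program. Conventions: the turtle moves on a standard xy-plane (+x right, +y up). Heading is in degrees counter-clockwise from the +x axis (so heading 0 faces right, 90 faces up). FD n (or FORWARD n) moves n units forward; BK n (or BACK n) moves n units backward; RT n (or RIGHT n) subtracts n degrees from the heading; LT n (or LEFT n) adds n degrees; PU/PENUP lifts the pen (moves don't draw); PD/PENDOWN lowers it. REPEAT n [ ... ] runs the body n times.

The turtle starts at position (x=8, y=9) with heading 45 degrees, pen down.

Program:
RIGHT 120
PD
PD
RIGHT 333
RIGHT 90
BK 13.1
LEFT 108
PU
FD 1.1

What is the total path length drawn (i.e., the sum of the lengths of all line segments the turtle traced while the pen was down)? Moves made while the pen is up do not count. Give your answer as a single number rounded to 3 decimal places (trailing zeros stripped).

Answer: 13.1

Derivation:
Executing turtle program step by step:
Start: pos=(8,9), heading=45, pen down
RT 120: heading 45 -> 285
PD: pen down
PD: pen down
RT 333: heading 285 -> 312
RT 90: heading 312 -> 222
BK 13.1: (8,9) -> (17.735,17.766) [heading=222, draw]
LT 108: heading 222 -> 330
PU: pen up
FD 1.1: (17.735,17.766) -> (18.688,17.216) [heading=330, move]
Final: pos=(18.688,17.216), heading=330, 1 segment(s) drawn

Segment lengths:
  seg 1: (8,9) -> (17.735,17.766), length = 13.1
Total = 13.1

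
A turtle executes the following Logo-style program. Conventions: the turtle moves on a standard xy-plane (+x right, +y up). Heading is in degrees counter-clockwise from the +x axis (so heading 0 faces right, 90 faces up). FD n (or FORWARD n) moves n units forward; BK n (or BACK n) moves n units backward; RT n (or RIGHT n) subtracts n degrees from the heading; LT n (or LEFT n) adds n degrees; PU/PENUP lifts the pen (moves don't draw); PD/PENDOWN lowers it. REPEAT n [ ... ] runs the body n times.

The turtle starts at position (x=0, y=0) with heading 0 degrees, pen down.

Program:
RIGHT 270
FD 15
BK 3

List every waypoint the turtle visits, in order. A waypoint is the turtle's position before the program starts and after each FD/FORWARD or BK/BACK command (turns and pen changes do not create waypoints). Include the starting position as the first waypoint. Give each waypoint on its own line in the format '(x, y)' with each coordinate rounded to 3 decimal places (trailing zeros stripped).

Executing turtle program step by step:
Start: pos=(0,0), heading=0, pen down
RT 270: heading 0 -> 90
FD 15: (0,0) -> (0,15) [heading=90, draw]
BK 3: (0,15) -> (0,12) [heading=90, draw]
Final: pos=(0,12), heading=90, 2 segment(s) drawn
Waypoints (3 total):
(0, 0)
(0, 15)
(0, 12)

Answer: (0, 0)
(0, 15)
(0, 12)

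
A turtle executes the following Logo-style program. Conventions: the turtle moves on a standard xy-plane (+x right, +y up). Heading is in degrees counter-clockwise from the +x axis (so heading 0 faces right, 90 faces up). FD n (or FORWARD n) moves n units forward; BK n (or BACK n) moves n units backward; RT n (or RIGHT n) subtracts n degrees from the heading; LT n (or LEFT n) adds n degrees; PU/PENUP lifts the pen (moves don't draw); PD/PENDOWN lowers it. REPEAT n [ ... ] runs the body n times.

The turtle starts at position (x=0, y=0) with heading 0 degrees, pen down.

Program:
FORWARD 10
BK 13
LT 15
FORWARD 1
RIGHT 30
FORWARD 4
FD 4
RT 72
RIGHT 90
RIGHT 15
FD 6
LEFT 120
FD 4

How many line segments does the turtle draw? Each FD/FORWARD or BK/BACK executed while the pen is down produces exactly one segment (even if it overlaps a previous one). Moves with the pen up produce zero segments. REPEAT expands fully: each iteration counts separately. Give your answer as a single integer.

Answer: 7

Derivation:
Executing turtle program step by step:
Start: pos=(0,0), heading=0, pen down
FD 10: (0,0) -> (10,0) [heading=0, draw]
BK 13: (10,0) -> (-3,0) [heading=0, draw]
LT 15: heading 0 -> 15
FD 1: (-3,0) -> (-2.034,0.259) [heading=15, draw]
RT 30: heading 15 -> 345
FD 4: (-2.034,0.259) -> (1.83,-0.776) [heading=345, draw]
FD 4: (1.83,-0.776) -> (5.693,-1.812) [heading=345, draw]
RT 72: heading 345 -> 273
RT 90: heading 273 -> 183
RT 15: heading 183 -> 168
FD 6: (5.693,-1.812) -> (-0.176,-0.564) [heading=168, draw]
LT 120: heading 168 -> 288
FD 4: (-0.176,-0.564) -> (1.061,-4.368) [heading=288, draw]
Final: pos=(1.061,-4.368), heading=288, 7 segment(s) drawn
Segments drawn: 7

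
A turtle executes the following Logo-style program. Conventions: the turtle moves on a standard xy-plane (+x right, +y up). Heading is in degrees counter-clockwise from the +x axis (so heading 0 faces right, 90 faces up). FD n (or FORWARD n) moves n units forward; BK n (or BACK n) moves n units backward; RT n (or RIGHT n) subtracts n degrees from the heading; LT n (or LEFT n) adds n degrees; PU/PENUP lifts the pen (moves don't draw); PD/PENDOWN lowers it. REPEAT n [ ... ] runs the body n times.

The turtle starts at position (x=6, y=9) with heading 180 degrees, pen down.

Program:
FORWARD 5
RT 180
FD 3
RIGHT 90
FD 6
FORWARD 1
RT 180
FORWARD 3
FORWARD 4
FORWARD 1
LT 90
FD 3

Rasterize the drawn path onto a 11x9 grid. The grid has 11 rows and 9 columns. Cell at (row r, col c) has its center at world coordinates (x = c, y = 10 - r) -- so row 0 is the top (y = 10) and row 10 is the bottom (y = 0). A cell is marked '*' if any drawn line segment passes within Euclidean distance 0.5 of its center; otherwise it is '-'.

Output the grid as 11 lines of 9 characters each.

Answer: -****----
-******--
----*----
----*----
----*----
----*----
----*----
----*----
----*----
---------
---------

Derivation:
Segment 0: (6,9) -> (1,9)
Segment 1: (1,9) -> (4,9)
Segment 2: (4,9) -> (4,3)
Segment 3: (4,3) -> (4,2)
Segment 4: (4,2) -> (4,5)
Segment 5: (4,5) -> (4,9)
Segment 6: (4,9) -> (4,10)
Segment 7: (4,10) -> (1,10)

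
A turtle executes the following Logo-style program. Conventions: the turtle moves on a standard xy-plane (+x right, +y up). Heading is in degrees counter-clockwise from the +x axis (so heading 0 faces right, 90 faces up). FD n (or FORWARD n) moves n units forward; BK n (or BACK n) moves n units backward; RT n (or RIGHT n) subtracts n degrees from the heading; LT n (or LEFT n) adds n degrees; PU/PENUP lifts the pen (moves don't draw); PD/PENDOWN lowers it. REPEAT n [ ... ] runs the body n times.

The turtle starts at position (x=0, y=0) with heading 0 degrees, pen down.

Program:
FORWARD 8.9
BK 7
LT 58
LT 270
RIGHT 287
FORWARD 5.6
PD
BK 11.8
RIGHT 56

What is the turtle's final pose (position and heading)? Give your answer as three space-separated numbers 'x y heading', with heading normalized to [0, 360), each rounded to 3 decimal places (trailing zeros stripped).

Answer: -2.779 -4.068 345

Derivation:
Executing turtle program step by step:
Start: pos=(0,0), heading=0, pen down
FD 8.9: (0,0) -> (8.9,0) [heading=0, draw]
BK 7: (8.9,0) -> (1.9,0) [heading=0, draw]
LT 58: heading 0 -> 58
LT 270: heading 58 -> 328
RT 287: heading 328 -> 41
FD 5.6: (1.9,0) -> (6.126,3.674) [heading=41, draw]
PD: pen down
BK 11.8: (6.126,3.674) -> (-2.779,-4.068) [heading=41, draw]
RT 56: heading 41 -> 345
Final: pos=(-2.779,-4.068), heading=345, 4 segment(s) drawn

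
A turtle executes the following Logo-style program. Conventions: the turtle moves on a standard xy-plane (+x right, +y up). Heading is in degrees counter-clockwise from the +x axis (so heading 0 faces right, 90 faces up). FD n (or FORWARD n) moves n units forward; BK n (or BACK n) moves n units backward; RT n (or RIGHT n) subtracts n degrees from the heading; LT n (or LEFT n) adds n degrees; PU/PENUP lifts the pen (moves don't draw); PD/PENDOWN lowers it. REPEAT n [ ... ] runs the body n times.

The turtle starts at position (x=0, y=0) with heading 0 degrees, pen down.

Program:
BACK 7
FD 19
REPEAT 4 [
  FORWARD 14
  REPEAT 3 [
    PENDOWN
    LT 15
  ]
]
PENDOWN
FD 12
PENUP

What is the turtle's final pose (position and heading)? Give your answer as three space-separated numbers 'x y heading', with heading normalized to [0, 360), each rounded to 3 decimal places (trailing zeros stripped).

Answer: 14 33.799 180

Derivation:
Executing turtle program step by step:
Start: pos=(0,0), heading=0, pen down
BK 7: (0,0) -> (-7,0) [heading=0, draw]
FD 19: (-7,0) -> (12,0) [heading=0, draw]
REPEAT 4 [
  -- iteration 1/4 --
  FD 14: (12,0) -> (26,0) [heading=0, draw]
  REPEAT 3 [
    -- iteration 1/3 --
    PD: pen down
    LT 15: heading 0 -> 15
    -- iteration 2/3 --
    PD: pen down
    LT 15: heading 15 -> 30
    -- iteration 3/3 --
    PD: pen down
    LT 15: heading 30 -> 45
  ]
  -- iteration 2/4 --
  FD 14: (26,0) -> (35.899,9.899) [heading=45, draw]
  REPEAT 3 [
    -- iteration 1/3 --
    PD: pen down
    LT 15: heading 45 -> 60
    -- iteration 2/3 --
    PD: pen down
    LT 15: heading 60 -> 75
    -- iteration 3/3 --
    PD: pen down
    LT 15: heading 75 -> 90
  ]
  -- iteration 3/4 --
  FD 14: (35.899,9.899) -> (35.899,23.899) [heading=90, draw]
  REPEAT 3 [
    -- iteration 1/3 --
    PD: pen down
    LT 15: heading 90 -> 105
    -- iteration 2/3 --
    PD: pen down
    LT 15: heading 105 -> 120
    -- iteration 3/3 --
    PD: pen down
    LT 15: heading 120 -> 135
  ]
  -- iteration 4/4 --
  FD 14: (35.899,23.899) -> (26,33.799) [heading=135, draw]
  REPEAT 3 [
    -- iteration 1/3 --
    PD: pen down
    LT 15: heading 135 -> 150
    -- iteration 2/3 --
    PD: pen down
    LT 15: heading 150 -> 165
    -- iteration 3/3 --
    PD: pen down
    LT 15: heading 165 -> 180
  ]
]
PD: pen down
FD 12: (26,33.799) -> (14,33.799) [heading=180, draw]
PU: pen up
Final: pos=(14,33.799), heading=180, 7 segment(s) drawn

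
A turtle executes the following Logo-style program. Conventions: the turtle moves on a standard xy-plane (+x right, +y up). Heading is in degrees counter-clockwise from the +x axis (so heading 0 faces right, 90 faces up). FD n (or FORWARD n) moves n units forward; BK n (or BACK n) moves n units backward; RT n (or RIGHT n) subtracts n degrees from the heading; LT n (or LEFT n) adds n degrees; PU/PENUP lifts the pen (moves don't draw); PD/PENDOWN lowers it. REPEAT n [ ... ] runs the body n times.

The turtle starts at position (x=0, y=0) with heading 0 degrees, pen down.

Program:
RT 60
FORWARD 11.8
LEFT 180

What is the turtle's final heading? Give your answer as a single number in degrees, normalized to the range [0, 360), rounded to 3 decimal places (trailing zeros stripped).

Executing turtle program step by step:
Start: pos=(0,0), heading=0, pen down
RT 60: heading 0 -> 300
FD 11.8: (0,0) -> (5.9,-10.219) [heading=300, draw]
LT 180: heading 300 -> 120
Final: pos=(5.9,-10.219), heading=120, 1 segment(s) drawn

Answer: 120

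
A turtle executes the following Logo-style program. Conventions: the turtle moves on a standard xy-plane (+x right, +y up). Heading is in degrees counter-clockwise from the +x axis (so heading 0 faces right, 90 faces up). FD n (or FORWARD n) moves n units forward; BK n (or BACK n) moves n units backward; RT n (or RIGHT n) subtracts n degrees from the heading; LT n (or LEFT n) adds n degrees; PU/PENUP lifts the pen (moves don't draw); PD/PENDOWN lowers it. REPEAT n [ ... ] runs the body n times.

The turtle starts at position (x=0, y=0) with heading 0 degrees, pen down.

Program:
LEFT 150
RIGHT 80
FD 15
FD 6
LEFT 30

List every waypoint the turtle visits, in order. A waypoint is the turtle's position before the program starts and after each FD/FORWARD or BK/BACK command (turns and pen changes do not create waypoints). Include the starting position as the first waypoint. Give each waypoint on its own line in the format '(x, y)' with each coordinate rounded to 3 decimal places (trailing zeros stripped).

Answer: (0, 0)
(5.13, 14.095)
(7.182, 19.734)

Derivation:
Executing turtle program step by step:
Start: pos=(0,0), heading=0, pen down
LT 150: heading 0 -> 150
RT 80: heading 150 -> 70
FD 15: (0,0) -> (5.13,14.095) [heading=70, draw]
FD 6: (5.13,14.095) -> (7.182,19.734) [heading=70, draw]
LT 30: heading 70 -> 100
Final: pos=(7.182,19.734), heading=100, 2 segment(s) drawn
Waypoints (3 total):
(0, 0)
(5.13, 14.095)
(7.182, 19.734)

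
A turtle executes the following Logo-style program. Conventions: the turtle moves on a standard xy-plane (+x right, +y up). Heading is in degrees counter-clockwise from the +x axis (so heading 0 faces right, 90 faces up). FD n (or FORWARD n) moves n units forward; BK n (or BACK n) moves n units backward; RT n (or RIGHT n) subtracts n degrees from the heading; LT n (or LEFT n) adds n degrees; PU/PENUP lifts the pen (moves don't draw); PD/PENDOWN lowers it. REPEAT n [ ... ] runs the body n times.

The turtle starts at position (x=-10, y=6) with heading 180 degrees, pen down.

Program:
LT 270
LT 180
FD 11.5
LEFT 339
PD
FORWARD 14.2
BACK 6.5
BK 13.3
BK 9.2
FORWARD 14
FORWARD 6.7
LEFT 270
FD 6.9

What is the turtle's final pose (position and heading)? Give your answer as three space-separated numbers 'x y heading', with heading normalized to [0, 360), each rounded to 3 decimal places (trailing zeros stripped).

Answer: -18.556 -8.535 159

Derivation:
Executing turtle program step by step:
Start: pos=(-10,6), heading=180, pen down
LT 270: heading 180 -> 90
LT 180: heading 90 -> 270
FD 11.5: (-10,6) -> (-10,-5.5) [heading=270, draw]
LT 339: heading 270 -> 249
PD: pen down
FD 14.2: (-10,-5.5) -> (-15.089,-18.757) [heading=249, draw]
BK 6.5: (-15.089,-18.757) -> (-12.759,-12.689) [heading=249, draw]
BK 13.3: (-12.759,-12.689) -> (-7.993,-0.272) [heading=249, draw]
BK 9.2: (-7.993,-0.272) -> (-4.696,8.317) [heading=249, draw]
FD 14: (-4.696,8.317) -> (-9.713,-4.753) [heading=249, draw]
FD 6.7: (-9.713,-4.753) -> (-12.114,-11.008) [heading=249, draw]
LT 270: heading 249 -> 159
FD 6.9: (-12.114,-11.008) -> (-18.556,-8.535) [heading=159, draw]
Final: pos=(-18.556,-8.535), heading=159, 8 segment(s) drawn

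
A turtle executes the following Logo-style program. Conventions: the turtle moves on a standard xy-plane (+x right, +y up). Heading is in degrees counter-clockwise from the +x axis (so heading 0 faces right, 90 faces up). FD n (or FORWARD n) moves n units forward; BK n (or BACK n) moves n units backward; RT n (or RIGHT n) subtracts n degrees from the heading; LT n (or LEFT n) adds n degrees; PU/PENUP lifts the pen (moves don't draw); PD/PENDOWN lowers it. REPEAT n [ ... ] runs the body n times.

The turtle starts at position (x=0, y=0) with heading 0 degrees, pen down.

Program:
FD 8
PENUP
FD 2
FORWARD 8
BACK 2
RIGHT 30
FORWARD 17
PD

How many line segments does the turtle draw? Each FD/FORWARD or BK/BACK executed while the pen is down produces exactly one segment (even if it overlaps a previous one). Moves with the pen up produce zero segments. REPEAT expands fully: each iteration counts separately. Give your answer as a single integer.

Executing turtle program step by step:
Start: pos=(0,0), heading=0, pen down
FD 8: (0,0) -> (8,0) [heading=0, draw]
PU: pen up
FD 2: (8,0) -> (10,0) [heading=0, move]
FD 8: (10,0) -> (18,0) [heading=0, move]
BK 2: (18,0) -> (16,0) [heading=0, move]
RT 30: heading 0 -> 330
FD 17: (16,0) -> (30.722,-8.5) [heading=330, move]
PD: pen down
Final: pos=(30.722,-8.5), heading=330, 1 segment(s) drawn
Segments drawn: 1

Answer: 1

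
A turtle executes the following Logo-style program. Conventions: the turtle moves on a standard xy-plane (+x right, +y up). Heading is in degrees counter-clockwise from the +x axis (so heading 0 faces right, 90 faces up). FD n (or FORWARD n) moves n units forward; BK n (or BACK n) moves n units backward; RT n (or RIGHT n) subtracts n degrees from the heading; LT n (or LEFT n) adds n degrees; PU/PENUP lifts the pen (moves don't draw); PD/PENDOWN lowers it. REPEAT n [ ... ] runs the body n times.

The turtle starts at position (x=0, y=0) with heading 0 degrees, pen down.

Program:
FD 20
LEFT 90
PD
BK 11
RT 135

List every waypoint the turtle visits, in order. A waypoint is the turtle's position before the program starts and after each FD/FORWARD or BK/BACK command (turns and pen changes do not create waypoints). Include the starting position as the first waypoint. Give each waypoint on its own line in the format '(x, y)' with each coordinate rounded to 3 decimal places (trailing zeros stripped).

Answer: (0, 0)
(20, 0)
(20, -11)

Derivation:
Executing turtle program step by step:
Start: pos=(0,0), heading=0, pen down
FD 20: (0,0) -> (20,0) [heading=0, draw]
LT 90: heading 0 -> 90
PD: pen down
BK 11: (20,0) -> (20,-11) [heading=90, draw]
RT 135: heading 90 -> 315
Final: pos=(20,-11), heading=315, 2 segment(s) drawn
Waypoints (3 total):
(0, 0)
(20, 0)
(20, -11)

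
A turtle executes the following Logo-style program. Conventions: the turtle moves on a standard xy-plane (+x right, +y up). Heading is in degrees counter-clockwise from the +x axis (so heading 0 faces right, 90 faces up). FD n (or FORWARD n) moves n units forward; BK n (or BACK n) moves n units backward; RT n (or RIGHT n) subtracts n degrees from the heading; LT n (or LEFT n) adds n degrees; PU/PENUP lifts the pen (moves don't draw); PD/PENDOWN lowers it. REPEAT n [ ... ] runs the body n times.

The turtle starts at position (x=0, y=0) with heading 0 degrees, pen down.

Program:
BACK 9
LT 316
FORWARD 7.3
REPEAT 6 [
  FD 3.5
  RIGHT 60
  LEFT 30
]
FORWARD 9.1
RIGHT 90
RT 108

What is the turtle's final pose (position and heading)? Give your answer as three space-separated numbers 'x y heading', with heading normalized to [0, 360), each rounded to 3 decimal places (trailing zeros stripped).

Answer: -16.851 -10.577 298

Derivation:
Executing turtle program step by step:
Start: pos=(0,0), heading=0, pen down
BK 9: (0,0) -> (-9,0) [heading=0, draw]
LT 316: heading 0 -> 316
FD 7.3: (-9,0) -> (-3.749,-5.071) [heading=316, draw]
REPEAT 6 [
  -- iteration 1/6 --
  FD 3.5: (-3.749,-5.071) -> (-1.231,-7.502) [heading=316, draw]
  RT 60: heading 316 -> 256
  LT 30: heading 256 -> 286
  -- iteration 2/6 --
  FD 3.5: (-1.231,-7.502) -> (-0.266,-10.867) [heading=286, draw]
  RT 60: heading 286 -> 226
  LT 30: heading 226 -> 256
  -- iteration 3/6 --
  FD 3.5: (-0.266,-10.867) -> (-1.113,-14.263) [heading=256, draw]
  RT 60: heading 256 -> 196
  LT 30: heading 196 -> 226
  -- iteration 4/6 --
  FD 3.5: (-1.113,-14.263) -> (-3.544,-16.78) [heading=226, draw]
  RT 60: heading 226 -> 166
  LT 30: heading 166 -> 196
  -- iteration 5/6 --
  FD 3.5: (-3.544,-16.78) -> (-6.909,-17.745) [heading=196, draw]
  RT 60: heading 196 -> 136
  LT 30: heading 136 -> 166
  -- iteration 6/6 --
  FD 3.5: (-6.909,-17.745) -> (-10.305,-16.898) [heading=166, draw]
  RT 60: heading 166 -> 106
  LT 30: heading 106 -> 136
]
FD 9.1: (-10.305,-16.898) -> (-16.851,-10.577) [heading=136, draw]
RT 90: heading 136 -> 46
RT 108: heading 46 -> 298
Final: pos=(-16.851,-10.577), heading=298, 9 segment(s) drawn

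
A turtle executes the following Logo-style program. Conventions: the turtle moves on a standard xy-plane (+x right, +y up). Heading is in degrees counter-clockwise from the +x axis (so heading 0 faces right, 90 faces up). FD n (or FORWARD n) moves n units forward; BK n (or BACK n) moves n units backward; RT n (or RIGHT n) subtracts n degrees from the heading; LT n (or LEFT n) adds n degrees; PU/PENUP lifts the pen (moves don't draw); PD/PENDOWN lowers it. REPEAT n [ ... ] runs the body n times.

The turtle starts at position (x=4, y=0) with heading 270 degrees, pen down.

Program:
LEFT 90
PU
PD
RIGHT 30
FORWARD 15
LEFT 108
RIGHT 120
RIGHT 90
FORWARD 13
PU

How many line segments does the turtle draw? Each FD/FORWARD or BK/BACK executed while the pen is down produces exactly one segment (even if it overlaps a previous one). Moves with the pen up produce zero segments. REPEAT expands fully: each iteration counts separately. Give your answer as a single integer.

Executing turtle program step by step:
Start: pos=(4,0), heading=270, pen down
LT 90: heading 270 -> 0
PU: pen up
PD: pen down
RT 30: heading 0 -> 330
FD 15: (4,0) -> (16.99,-7.5) [heading=330, draw]
LT 108: heading 330 -> 78
RT 120: heading 78 -> 318
RT 90: heading 318 -> 228
FD 13: (16.99,-7.5) -> (8.292,-17.161) [heading=228, draw]
PU: pen up
Final: pos=(8.292,-17.161), heading=228, 2 segment(s) drawn
Segments drawn: 2

Answer: 2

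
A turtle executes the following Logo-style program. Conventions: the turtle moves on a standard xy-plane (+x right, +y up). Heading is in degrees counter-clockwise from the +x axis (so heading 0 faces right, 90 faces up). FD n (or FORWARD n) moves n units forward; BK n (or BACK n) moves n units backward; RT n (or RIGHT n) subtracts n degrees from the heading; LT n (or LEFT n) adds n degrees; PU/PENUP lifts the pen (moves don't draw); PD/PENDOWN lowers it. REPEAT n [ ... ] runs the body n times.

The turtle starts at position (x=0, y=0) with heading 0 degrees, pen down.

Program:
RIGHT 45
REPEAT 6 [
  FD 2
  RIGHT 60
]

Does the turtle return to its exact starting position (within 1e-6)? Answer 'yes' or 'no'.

Executing turtle program step by step:
Start: pos=(0,0), heading=0, pen down
RT 45: heading 0 -> 315
REPEAT 6 [
  -- iteration 1/6 --
  FD 2: (0,0) -> (1.414,-1.414) [heading=315, draw]
  RT 60: heading 315 -> 255
  -- iteration 2/6 --
  FD 2: (1.414,-1.414) -> (0.897,-3.346) [heading=255, draw]
  RT 60: heading 255 -> 195
  -- iteration 3/6 --
  FD 2: (0.897,-3.346) -> (-1.035,-3.864) [heading=195, draw]
  RT 60: heading 195 -> 135
  -- iteration 4/6 --
  FD 2: (-1.035,-3.864) -> (-2.449,-2.449) [heading=135, draw]
  RT 60: heading 135 -> 75
  -- iteration 5/6 --
  FD 2: (-2.449,-2.449) -> (-1.932,-0.518) [heading=75, draw]
  RT 60: heading 75 -> 15
  -- iteration 6/6 --
  FD 2: (-1.932,-0.518) -> (0,0) [heading=15, draw]
  RT 60: heading 15 -> 315
]
Final: pos=(0,0), heading=315, 6 segment(s) drawn

Start position: (0, 0)
Final position: (0, 0)
Distance = 0; < 1e-6 -> CLOSED

Answer: yes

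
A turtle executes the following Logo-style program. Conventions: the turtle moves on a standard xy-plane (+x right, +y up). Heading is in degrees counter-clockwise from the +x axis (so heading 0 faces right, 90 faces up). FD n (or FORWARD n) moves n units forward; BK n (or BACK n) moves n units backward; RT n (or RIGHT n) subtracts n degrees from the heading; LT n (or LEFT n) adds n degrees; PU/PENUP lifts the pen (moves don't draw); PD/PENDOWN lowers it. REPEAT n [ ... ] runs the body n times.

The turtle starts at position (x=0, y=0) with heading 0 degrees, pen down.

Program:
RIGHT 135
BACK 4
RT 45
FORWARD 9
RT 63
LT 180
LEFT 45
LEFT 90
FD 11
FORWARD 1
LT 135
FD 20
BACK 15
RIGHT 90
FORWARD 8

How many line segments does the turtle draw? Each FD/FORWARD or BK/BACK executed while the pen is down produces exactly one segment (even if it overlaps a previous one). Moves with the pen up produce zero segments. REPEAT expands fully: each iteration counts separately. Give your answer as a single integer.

Answer: 7

Derivation:
Executing turtle program step by step:
Start: pos=(0,0), heading=0, pen down
RT 135: heading 0 -> 225
BK 4: (0,0) -> (2.828,2.828) [heading=225, draw]
RT 45: heading 225 -> 180
FD 9: (2.828,2.828) -> (-6.172,2.828) [heading=180, draw]
RT 63: heading 180 -> 117
LT 180: heading 117 -> 297
LT 45: heading 297 -> 342
LT 90: heading 342 -> 72
FD 11: (-6.172,2.828) -> (-2.772,13.29) [heading=72, draw]
FD 1: (-2.772,13.29) -> (-2.463,14.241) [heading=72, draw]
LT 135: heading 72 -> 207
FD 20: (-2.463,14.241) -> (-20.283,5.161) [heading=207, draw]
BK 15: (-20.283,5.161) -> (-6.918,11.971) [heading=207, draw]
RT 90: heading 207 -> 117
FD 8: (-6.918,11.971) -> (-10.55,19.099) [heading=117, draw]
Final: pos=(-10.55,19.099), heading=117, 7 segment(s) drawn
Segments drawn: 7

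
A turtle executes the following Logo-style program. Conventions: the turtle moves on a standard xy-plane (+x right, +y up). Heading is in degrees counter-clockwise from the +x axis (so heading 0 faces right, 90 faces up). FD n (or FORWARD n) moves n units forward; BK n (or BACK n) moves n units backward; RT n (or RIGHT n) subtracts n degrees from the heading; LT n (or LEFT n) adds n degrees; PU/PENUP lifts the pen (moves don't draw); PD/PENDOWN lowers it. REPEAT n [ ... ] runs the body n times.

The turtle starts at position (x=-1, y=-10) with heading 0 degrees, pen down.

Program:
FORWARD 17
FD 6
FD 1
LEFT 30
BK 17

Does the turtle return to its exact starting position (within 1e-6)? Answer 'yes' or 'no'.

Executing turtle program step by step:
Start: pos=(-1,-10), heading=0, pen down
FD 17: (-1,-10) -> (16,-10) [heading=0, draw]
FD 6: (16,-10) -> (22,-10) [heading=0, draw]
FD 1: (22,-10) -> (23,-10) [heading=0, draw]
LT 30: heading 0 -> 30
BK 17: (23,-10) -> (8.278,-18.5) [heading=30, draw]
Final: pos=(8.278,-18.5), heading=30, 4 segment(s) drawn

Start position: (-1, -10)
Final position: (8.278, -18.5)
Distance = 12.583; >= 1e-6 -> NOT closed

Answer: no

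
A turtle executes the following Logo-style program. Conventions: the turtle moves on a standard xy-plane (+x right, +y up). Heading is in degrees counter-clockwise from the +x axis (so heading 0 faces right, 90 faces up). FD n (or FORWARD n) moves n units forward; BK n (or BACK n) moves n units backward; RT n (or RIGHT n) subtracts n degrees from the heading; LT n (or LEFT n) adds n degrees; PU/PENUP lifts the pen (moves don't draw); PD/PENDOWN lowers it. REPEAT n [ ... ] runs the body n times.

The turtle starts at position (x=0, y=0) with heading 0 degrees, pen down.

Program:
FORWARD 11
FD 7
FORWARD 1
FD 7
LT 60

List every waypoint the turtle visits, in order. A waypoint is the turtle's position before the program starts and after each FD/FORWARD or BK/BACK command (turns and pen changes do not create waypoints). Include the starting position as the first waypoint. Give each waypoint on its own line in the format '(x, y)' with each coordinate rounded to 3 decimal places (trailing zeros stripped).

Answer: (0, 0)
(11, 0)
(18, 0)
(19, 0)
(26, 0)

Derivation:
Executing turtle program step by step:
Start: pos=(0,0), heading=0, pen down
FD 11: (0,0) -> (11,0) [heading=0, draw]
FD 7: (11,0) -> (18,0) [heading=0, draw]
FD 1: (18,0) -> (19,0) [heading=0, draw]
FD 7: (19,0) -> (26,0) [heading=0, draw]
LT 60: heading 0 -> 60
Final: pos=(26,0), heading=60, 4 segment(s) drawn
Waypoints (5 total):
(0, 0)
(11, 0)
(18, 0)
(19, 0)
(26, 0)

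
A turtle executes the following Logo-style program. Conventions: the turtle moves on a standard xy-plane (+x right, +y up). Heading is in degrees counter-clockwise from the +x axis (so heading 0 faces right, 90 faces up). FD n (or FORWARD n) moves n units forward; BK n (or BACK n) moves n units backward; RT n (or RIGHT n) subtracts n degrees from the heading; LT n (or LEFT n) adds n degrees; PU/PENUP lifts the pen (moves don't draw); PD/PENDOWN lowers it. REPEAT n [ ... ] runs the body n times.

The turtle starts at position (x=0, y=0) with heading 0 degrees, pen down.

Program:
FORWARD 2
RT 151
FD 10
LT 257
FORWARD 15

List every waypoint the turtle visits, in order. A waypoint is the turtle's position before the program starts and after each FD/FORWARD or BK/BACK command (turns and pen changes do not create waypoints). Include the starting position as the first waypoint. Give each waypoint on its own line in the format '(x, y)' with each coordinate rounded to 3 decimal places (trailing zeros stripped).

Answer: (0, 0)
(2, 0)
(-6.746, -4.848)
(-10.881, 9.571)

Derivation:
Executing turtle program step by step:
Start: pos=(0,0), heading=0, pen down
FD 2: (0,0) -> (2,0) [heading=0, draw]
RT 151: heading 0 -> 209
FD 10: (2,0) -> (-6.746,-4.848) [heading=209, draw]
LT 257: heading 209 -> 106
FD 15: (-6.746,-4.848) -> (-10.881,9.571) [heading=106, draw]
Final: pos=(-10.881,9.571), heading=106, 3 segment(s) drawn
Waypoints (4 total):
(0, 0)
(2, 0)
(-6.746, -4.848)
(-10.881, 9.571)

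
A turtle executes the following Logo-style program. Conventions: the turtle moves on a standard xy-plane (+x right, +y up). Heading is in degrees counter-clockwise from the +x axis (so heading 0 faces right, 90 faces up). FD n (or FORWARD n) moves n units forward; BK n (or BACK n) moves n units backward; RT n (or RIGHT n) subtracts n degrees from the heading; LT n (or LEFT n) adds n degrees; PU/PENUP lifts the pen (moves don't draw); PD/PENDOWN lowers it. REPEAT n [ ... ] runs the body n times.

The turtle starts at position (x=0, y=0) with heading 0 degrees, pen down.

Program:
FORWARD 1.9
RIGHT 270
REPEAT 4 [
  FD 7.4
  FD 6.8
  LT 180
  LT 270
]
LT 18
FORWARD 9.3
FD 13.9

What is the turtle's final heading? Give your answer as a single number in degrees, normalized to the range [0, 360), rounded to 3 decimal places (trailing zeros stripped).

Executing turtle program step by step:
Start: pos=(0,0), heading=0, pen down
FD 1.9: (0,0) -> (1.9,0) [heading=0, draw]
RT 270: heading 0 -> 90
REPEAT 4 [
  -- iteration 1/4 --
  FD 7.4: (1.9,0) -> (1.9,7.4) [heading=90, draw]
  FD 6.8: (1.9,7.4) -> (1.9,14.2) [heading=90, draw]
  LT 180: heading 90 -> 270
  LT 270: heading 270 -> 180
  -- iteration 2/4 --
  FD 7.4: (1.9,14.2) -> (-5.5,14.2) [heading=180, draw]
  FD 6.8: (-5.5,14.2) -> (-12.3,14.2) [heading=180, draw]
  LT 180: heading 180 -> 0
  LT 270: heading 0 -> 270
  -- iteration 3/4 --
  FD 7.4: (-12.3,14.2) -> (-12.3,6.8) [heading=270, draw]
  FD 6.8: (-12.3,6.8) -> (-12.3,0) [heading=270, draw]
  LT 180: heading 270 -> 90
  LT 270: heading 90 -> 0
  -- iteration 4/4 --
  FD 7.4: (-12.3,0) -> (-4.9,0) [heading=0, draw]
  FD 6.8: (-4.9,0) -> (1.9,0) [heading=0, draw]
  LT 180: heading 0 -> 180
  LT 270: heading 180 -> 90
]
LT 18: heading 90 -> 108
FD 9.3: (1.9,0) -> (-0.974,8.845) [heading=108, draw]
FD 13.9: (-0.974,8.845) -> (-5.269,22.065) [heading=108, draw]
Final: pos=(-5.269,22.065), heading=108, 11 segment(s) drawn

Answer: 108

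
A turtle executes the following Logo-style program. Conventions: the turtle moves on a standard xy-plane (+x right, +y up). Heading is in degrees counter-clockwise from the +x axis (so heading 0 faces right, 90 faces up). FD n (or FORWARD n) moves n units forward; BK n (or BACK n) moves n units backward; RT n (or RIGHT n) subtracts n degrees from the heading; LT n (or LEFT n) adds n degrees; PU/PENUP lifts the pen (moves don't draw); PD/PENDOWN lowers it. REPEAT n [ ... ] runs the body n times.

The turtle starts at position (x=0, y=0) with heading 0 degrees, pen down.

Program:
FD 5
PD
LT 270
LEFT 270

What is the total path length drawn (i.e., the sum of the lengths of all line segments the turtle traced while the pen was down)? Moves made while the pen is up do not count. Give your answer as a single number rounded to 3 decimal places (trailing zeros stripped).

Executing turtle program step by step:
Start: pos=(0,0), heading=0, pen down
FD 5: (0,0) -> (5,0) [heading=0, draw]
PD: pen down
LT 270: heading 0 -> 270
LT 270: heading 270 -> 180
Final: pos=(5,0), heading=180, 1 segment(s) drawn

Segment lengths:
  seg 1: (0,0) -> (5,0), length = 5
Total = 5

Answer: 5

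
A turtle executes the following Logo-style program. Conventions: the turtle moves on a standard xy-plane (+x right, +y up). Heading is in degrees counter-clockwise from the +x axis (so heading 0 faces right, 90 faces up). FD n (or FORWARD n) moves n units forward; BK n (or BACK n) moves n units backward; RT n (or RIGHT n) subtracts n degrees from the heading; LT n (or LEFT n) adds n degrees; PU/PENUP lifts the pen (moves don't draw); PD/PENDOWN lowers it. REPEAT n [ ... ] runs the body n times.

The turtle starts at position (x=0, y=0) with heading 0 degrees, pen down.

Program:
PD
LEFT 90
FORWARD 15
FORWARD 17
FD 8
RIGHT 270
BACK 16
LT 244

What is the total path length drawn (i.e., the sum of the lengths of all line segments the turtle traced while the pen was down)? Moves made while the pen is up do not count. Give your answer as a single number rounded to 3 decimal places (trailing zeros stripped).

Executing turtle program step by step:
Start: pos=(0,0), heading=0, pen down
PD: pen down
LT 90: heading 0 -> 90
FD 15: (0,0) -> (0,15) [heading=90, draw]
FD 17: (0,15) -> (0,32) [heading=90, draw]
FD 8: (0,32) -> (0,40) [heading=90, draw]
RT 270: heading 90 -> 180
BK 16: (0,40) -> (16,40) [heading=180, draw]
LT 244: heading 180 -> 64
Final: pos=(16,40), heading=64, 4 segment(s) drawn

Segment lengths:
  seg 1: (0,0) -> (0,15), length = 15
  seg 2: (0,15) -> (0,32), length = 17
  seg 3: (0,32) -> (0,40), length = 8
  seg 4: (0,40) -> (16,40), length = 16
Total = 56

Answer: 56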